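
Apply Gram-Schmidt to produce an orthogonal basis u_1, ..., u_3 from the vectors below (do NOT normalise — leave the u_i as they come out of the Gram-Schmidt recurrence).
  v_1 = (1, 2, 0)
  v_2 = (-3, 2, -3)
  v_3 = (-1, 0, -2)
Orthogonal basis:
  u_1 = (1, 2, 0)
  u_2 = (-16/5, 8/5, -3)
  u_3 = (60/109, -30/109, -80/109)

Apply the Gram-Schmidt recurrence
  u_1 = v_1
  u_i = v_i − Σ_{j<i} ((v_i · u_j) / (u_j · u_j)) · u_j.

Step by step this gives:
  u_1 = (1, 2, 0)
  u_2 = (-16/5, 8/5, -3)
  u_3 = (60/109, -30/109, -80/109)

Orthogonality check:
  u_2 · u_1 = 0 (should be 0)
  u_3 · u_1 = 0 (should be 0)
  u_3 · u_2 = 0 (should be 0)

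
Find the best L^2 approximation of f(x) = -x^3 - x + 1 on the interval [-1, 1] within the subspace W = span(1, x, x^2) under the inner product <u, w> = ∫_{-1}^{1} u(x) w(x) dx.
g(x) = 1 - 8*x/5

The best approximation g ∈ W is the orthogonal projection of f onto W. Writing g = a_0 + a_1 x + a_2 x^2, the coefficients solve the normal equations G · a = b where
  G_{ij} = <φ_i, φ_j> and b_i = <f, φ_i>, with φ_0 = 1, φ_1 = x, φ_2 = x^2.
G =
  [2, 0, 2/3]
  [0, 2/3, 0]
  [2/3, 0, 2/5],
b = (2, -16/15, 2/3).
Solving gives a_0 = 1, a_1 = -8/5, a_2 = 0, so
  g(x) = 1 - 8*x/5.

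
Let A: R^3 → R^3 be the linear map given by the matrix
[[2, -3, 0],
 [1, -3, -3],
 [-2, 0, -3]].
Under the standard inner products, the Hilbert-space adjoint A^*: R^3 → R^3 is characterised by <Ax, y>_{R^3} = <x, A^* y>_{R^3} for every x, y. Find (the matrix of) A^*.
A^* = A^T =
[[2, 1, -2],
 [-3, -3, 0],
 [0, -3, -3]]

For real matrices with standard dot products, the defining identity <Ax, y> = <x, A^* y> gives (Ax)^T y = x^T (A^*) y, i.e. x^T A^T y = x^T (A^*) y. Since this holds for all x, y, we must have A^* = A^T. Therefore
A^* =
[[2, 1, -2],
 [-3, -3, 0],
 [0, -3, -3]].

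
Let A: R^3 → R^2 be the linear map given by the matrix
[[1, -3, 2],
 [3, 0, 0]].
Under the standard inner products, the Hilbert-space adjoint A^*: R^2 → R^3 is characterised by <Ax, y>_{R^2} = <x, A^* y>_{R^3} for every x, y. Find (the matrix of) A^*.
A^* = A^T =
[[1, 3],
 [-3, 0],
 [2, 0]]

For real matrices with standard dot products, the defining identity <Ax, y> = <x, A^* y> gives (Ax)^T y = x^T (A^*) y, i.e. x^T A^T y = x^T (A^*) y. Since this holds for all x, y, we must have A^* = A^T. Therefore
A^* =
[[1, 3],
 [-3, 0],
 [2, 0]].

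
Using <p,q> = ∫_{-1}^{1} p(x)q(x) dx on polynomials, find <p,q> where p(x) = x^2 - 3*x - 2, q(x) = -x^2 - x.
<p,q> = 44/15

Expand the product: p(x)·q(x) = -x^4 + 2*x^3 + 5*x^2 + 2*x.
∫_{-1}^{1} of each monomial x^k gives [2/(k+1) if k even, 0 if k odd]. Integrating term-by-term (or equivalently evaluating the antiderivative F(x) = -x^5/5 + x^4/2 + 5*x^3/3 + x^2 at the endpoints):
  F(1) − F(−1) = 89/30 − (1/30) = 44/15.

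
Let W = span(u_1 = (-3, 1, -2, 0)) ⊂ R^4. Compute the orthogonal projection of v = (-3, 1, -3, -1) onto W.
proj_W(v) = (-24/7, 8/7, -16/7, 0)

Set up U = [u_1 | ... | u_1] ∈ R^(4×1). The projector onto W = col(U) is P = U (U^T U)^(-1) U^T.
Compute U^T U =
  [14],
and U^T v = (16).
Solve U^T U · c = U^T v for the coefficients: c = (8/7). The projection is proj_W(v) = U c.
Check: (v - proj_W(v)) · u_1 = 0  (should be 0).
Result: proj_W(v) = (-24/7, 8/7, -16/7, 0).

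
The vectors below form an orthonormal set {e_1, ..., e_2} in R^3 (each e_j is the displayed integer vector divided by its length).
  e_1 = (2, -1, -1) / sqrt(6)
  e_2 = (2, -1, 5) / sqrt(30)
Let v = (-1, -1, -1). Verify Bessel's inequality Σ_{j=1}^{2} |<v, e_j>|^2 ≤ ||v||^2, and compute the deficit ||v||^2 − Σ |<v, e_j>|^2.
Σ |<v, e_j>|^2 = 6/5; ||v||^2 = 3; deficit = 9/5

Write each e_j = u_j / sqrt(<u_j, u_j>) where u_j is the displayed integer vector. Then <v, e_j> = <v, u_j> / sqrt(<u_j, u_j>), so |<v, e_j>|^2 = <v, u_j>^2 / <u_j, u_j>.
Coefficients: <v, e_1> = 0/sqrt(6), <v, e_2> = -6/sqrt(30).
Square and sum: Σ |<v, e_j>|^2 = 6/5.
Compute ||v||^2 = v·v = 3.
Deficit = 3 − 6/5 = 9/5 ≥ 0, confirming Bessel's inequality. (The deficit equals ||v − Σ <v,e_j> e_j||^2, the squared distance from v to span{e_j}.)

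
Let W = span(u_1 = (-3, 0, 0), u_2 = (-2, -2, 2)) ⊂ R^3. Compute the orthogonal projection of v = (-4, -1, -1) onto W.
proj_W(v) = (-4, 0, 0)

Set up U = [u_1 | ... | u_2] ∈ R^(3×2). The projector onto W = col(U) is P = U (U^T U)^(-1) U^T.
Compute U^T U =
  [9, 6]
  [6, 12],
and U^T v = (12, 8).
Solve U^T U · c = U^T v for the coefficients: c = (4/3, 0). The projection is proj_W(v) = U c.
Check: (v - proj_W(v)) · u_1 = 0  (should be 0).
Check: (v - proj_W(v)) · u_2 = 0  (should be 0).
Result: proj_W(v) = (-4, 0, 0).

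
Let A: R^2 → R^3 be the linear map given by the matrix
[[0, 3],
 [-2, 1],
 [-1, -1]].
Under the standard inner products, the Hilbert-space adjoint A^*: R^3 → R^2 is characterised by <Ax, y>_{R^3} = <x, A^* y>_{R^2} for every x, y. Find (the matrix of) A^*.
A^* = A^T =
[[0, -2, -1],
 [3, 1, -1]]

For real matrices with standard dot products, the defining identity <Ax, y> = <x, A^* y> gives (Ax)^T y = x^T (A^*) y, i.e. x^T A^T y = x^T (A^*) y. Since this holds for all x, y, we must have A^* = A^T. Therefore
A^* =
[[0, -2, -1],
 [3, 1, -1]].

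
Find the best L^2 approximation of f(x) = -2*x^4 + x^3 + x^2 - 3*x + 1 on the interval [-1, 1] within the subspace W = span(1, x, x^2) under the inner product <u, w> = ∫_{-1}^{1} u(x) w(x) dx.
g(x) = -5*x^2/7 - 12*x/5 + 41/35

The best approximation g ∈ W is the orthogonal projection of f onto W. Writing g = a_0 + a_1 x + a_2 x^2, the coefficients solve the normal equations G · a = b where
  G_{ij} = <φ_i, φ_j> and b_i = <f, φ_i>, with φ_0 = 1, φ_1 = x, φ_2 = x^2.
G =
  [2, 0, 2/3]
  [0, 2/3, 0]
  [2/3, 0, 2/5],
b = (28/15, -8/5, 52/105).
Solving gives a_0 = 41/35, a_1 = -12/5, a_2 = -5/7, so
  g(x) = -5*x^2/7 - 12*x/5 + 41/35.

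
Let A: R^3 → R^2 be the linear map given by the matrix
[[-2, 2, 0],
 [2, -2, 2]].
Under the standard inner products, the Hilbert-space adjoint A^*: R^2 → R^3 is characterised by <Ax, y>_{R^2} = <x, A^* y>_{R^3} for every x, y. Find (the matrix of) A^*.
A^* = A^T =
[[-2, 2],
 [2, -2],
 [0, 2]]

For real matrices with standard dot products, the defining identity <Ax, y> = <x, A^* y> gives (Ax)^T y = x^T (A^*) y, i.e. x^T A^T y = x^T (A^*) y. Since this holds for all x, y, we must have A^* = A^T. Therefore
A^* =
[[-2, 2],
 [2, -2],
 [0, 2]].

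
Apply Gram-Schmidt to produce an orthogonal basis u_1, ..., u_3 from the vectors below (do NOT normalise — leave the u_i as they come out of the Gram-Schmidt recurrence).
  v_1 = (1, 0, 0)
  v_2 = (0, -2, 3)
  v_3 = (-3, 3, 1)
Orthogonal basis:
  u_1 = (1, 0, 0)
  u_2 = (0, -2, 3)
  u_3 = (0, 33/13, 22/13)

Apply the Gram-Schmidt recurrence
  u_1 = v_1
  u_i = v_i − Σ_{j<i} ((v_i · u_j) / (u_j · u_j)) · u_j.

Step by step this gives:
  u_1 = (1, 0, 0)
  u_2 = (0, -2, 3)
  u_3 = (0, 33/13, 22/13)

Orthogonality check:
  u_2 · u_1 = 0 (should be 0)
  u_3 · u_1 = 0 (should be 0)
  u_3 · u_2 = 0 (should be 0)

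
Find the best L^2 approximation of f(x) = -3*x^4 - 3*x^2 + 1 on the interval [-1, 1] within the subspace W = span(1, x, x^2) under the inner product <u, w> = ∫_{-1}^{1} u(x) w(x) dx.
g(x) = 44/35 - 39*x^2/7

The best approximation g ∈ W is the orthogonal projection of f onto W. Writing g = a_0 + a_1 x + a_2 x^2, the coefficients solve the normal equations G · a = b where
  G_{ij} = <φ_i, φ_j> and b_i = <f, φ_i>, with φ_0 = 1, φ_1 = x, φ_2 = x^2.
G =
  [2, 0, 2/3]
  [0, 2/3, 0]
  [2/3, 0, 2/5],
b = (-6/5, 0, -146/105).
Solving gives a_0 = 44/35, a_1 = 0, a_2 = -39/7, so
  g(x) = 44/35 - 39*x^2/7.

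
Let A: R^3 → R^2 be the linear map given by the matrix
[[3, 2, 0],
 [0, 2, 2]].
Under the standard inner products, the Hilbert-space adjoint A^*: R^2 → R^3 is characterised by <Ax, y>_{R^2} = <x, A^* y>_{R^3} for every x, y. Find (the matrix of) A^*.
A^* = A^T =
[[3, 0],
 [2, 2],
 [0, 2]]

For real matrices with standard dot products, the defining identity <Ax, y> = <x, A^* y> gives (Ax)^T y = x^T (A^*) y, i.e. x^T A^T y = x^T (A^*) y. Since this holds for all x, y, we must have A^* = A^T. Therefore
A^* =
[[3, 0],
 [2, 2],
 [0, 2]].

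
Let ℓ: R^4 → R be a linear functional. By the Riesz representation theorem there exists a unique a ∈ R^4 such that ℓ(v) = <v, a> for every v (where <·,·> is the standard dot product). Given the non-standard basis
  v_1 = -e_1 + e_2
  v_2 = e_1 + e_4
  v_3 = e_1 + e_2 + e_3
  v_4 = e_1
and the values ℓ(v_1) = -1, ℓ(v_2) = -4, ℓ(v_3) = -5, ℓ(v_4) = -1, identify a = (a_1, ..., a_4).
a = (-1, -2, -2, -3)

Write a = (a_1, ..., a_4) in the standard basis. For each basis vector v_i, ℓ(v_i) = <v_i, a> is a linear equation in the a_j's. Collect the n equations into a matrix system V a = ℓ, where row i of V is v_i (expressed in the standard basis). Since V is invertible (lower-triangular with 1s on the diagonal, up to permutation), solve by back-substitution:
  V =
[[-1, 1, 0, 0],
 [1, 0, 0, 1],
 [1, 1, 1, 0],
 [1, 0, 0, 0]]
  V a = (-1, -4, -5, -1)
Solving gives a = (-1, -2, -2, -3).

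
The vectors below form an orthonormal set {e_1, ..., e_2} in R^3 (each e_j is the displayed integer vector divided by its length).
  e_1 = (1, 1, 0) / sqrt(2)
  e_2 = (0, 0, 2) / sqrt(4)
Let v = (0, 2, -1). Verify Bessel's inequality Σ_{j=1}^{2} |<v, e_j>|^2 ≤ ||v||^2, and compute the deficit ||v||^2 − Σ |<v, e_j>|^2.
Σ |<v, e_j>|^2 = 3; ||v||^2 = 5; deficit = 2

Write each e_j = u_j / sqrt(<u_j, u_j>) where u_j is the displayed integer vector. Then <v, e_j> = <v, u_j> / sqrt(<u_j, u_j>), so |<v, e_j>|^2 = <v, u_j>^2 / <u_j, u_j>.
Coefficients: <v, e_1> = 2/sqrt(2), <v, e_2> = -2/sqrt(4).
Square and sum: Σ |<v, e_j>|^2 = 3.
Compute ||v||^2 = v·v = 5.
Deficit = 5 − 3 = 2 ≥ 0, confirming Bessel's inequality. (The deficit equals ||v − Σ <v,e_j> e_j||^2, the squared distance from v to span{e_j}.)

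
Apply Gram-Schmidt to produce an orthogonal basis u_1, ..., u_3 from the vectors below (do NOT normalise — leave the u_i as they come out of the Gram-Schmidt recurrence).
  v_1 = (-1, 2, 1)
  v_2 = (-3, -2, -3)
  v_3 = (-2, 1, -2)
Orthogonal basis:
  u_1 = (-1, 2, 1)
  u_2 = (-11/3, -2/3, -7/3)
  u_3 = (14/29, 21/29, -28/29)

Apply the Gram-Schmidt recurrence
  u_1 = v_1
  u_i = v_i − Σ_{j<i} ((v_i · u_j) / (u_j · u_j)) · u_j.

Step by step this gives:
  u_1 = (-1, 2, 1)
  u_2 = (-11/3, -2/3, -7/3)
  u_3 = (14/29, 21/29, -28/29)

Orthogonality check:
  u_2 · u_1 = 0 (should be 0)
  u_3 · u_1 = 0 (should be 0)
  u_3 · u_2 = 0 (should be 0)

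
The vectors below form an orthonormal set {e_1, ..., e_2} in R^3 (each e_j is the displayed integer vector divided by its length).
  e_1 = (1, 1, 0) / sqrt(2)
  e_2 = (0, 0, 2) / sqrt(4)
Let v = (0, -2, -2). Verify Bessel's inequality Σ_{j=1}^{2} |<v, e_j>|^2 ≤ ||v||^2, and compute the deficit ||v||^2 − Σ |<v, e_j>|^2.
Σ |<v, e_j>|^2 = 6; ||v||^2 = 8; deficit = 2

Write each e_j = u_j / sqrt(<u_j, u_j>) where u_j is the displayed integer vector. Then <v, e_j> = <v, u_j> / sqrt(<u_j, u_j>), so |<v, e_j>|^2 = <v, u_j>^2 / <u_j, u_j>.
Coefficients: <v, e_1> = -2/sqrt(2), <v, e_2> = -4/sqrt(4).
Square and sum: Σ |<v, e_j>|^2 = 6.
Compute ||v||^2 = v·v = 8.
Deficit = 8 − 6 = 2 ≥ 0, confirming Bessel's inequality. (The deficit equals ||v − Σ <v,e_j> e_j||^2, the squared distance from v to span{e_j}.)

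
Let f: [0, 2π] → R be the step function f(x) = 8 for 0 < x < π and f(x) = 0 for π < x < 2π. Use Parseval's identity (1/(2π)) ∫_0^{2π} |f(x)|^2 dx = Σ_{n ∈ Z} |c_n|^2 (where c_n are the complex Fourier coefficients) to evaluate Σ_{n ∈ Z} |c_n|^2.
Σ |c_n|^2 = 32

Parseval equates the L^2 energy of f (normalised by 1/(2π)) with the ℓ^2 sum of its Fourier coefficients: (1/(2π)) ∫_0^{2π} |f|^2 = Σ |c_n|^2.
Compute the left side: (1/(2π)) [∫_0^π 8^2 dx + ∫_π^{2π} 0^2 dx] = (1/(2π)) · (64π + 0π) = (64 + 0)/2 = 32.
So Σ_{n ∈ Z} |c_n|^2 = 32.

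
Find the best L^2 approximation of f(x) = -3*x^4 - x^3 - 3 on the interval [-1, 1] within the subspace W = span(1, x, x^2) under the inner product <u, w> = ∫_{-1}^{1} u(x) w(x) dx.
g(x) = -18*x^2/7 - 3*x/5 - 96/35

The best approximation g ∈ W is the orthogonal projection of f onto W. Writing g = a_0 + a_1 x + a_2 x^2, the coefficients solve the normal equations G · a = b where
  G_{ij} = <φ_i, φ_j> and b_i = <f, φ_i>, with φ_0 = 1, φ_1 = x, φ_2 = x^2.
G =
  [2, 0, 2/3]
  [0, 2/3, 0]
  [2/3, 0, 2/5],
b = (-36/5, -2/5, -20/7).
Solving gives a_0 = -96/35, a_1 = -3/5, a_2 = -18/7, so
  g(x) = -18*x^2/7 - 3*x/5 - 96/35.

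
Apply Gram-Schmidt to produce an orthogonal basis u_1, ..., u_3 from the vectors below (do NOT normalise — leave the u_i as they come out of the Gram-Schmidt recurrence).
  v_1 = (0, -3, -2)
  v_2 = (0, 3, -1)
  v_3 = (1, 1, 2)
Orthogonal basis:
  u_1 = (0, -3, -2)
  u_2 = (0, 18/13, -27/13)
  u_3 = (1, 0, 0)

Apply the Gram-Schmidt recurrence
  u_1 = v_1
  u_i = v_i − Σ_{j<i} ((v_i · u_j) / (u_j · u_j)) · u_j.

Step by step this gives:
  u_1 = (0, -3, -2)
  u_2 = (0, 18/13, -27/13)
  u_3 = (1, 0, 0)

Orthogonality check:
  u_2 · u_1 = 0 (should be 0)
  u_3 · u_1 = 0 (should be 0)
  u_3 · u_2 = 0 (should be 0)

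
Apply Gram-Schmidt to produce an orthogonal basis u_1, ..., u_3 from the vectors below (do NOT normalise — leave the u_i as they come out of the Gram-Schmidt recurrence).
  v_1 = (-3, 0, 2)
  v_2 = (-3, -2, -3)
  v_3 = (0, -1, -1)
Orthogonal basis:
  u_1 = (-3, 0, 2)
  u_2 = (-30/13, -2, -45/13)
  u_3 = (36/277, -135/277, 54/277)

Apply the Gram-Schmidt recurrence
  u_1 = v_1
  u_i = v_i − Σ_{j<i} ((v_i · u_j) / (u_j · u_j)) · u_j.

Step by step this gives:
  u_1 = (-3, 0, 2)
  u_2 = (-30/13, -2, -45/13)
  u_3 = (36/277, -135/277, 54/277)

Orthogonality check:
  u_2 · u_1 = 0 (should be 0)
  u_3 · u_1 = 0 (should be 0)
  u_3 · u_2 = 0 (should be 0)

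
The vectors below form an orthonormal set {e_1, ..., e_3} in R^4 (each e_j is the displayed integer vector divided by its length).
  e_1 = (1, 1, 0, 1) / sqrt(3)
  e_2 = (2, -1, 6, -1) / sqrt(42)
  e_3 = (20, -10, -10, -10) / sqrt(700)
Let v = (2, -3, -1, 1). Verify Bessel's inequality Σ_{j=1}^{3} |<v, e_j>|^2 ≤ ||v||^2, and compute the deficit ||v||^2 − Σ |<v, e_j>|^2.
Σ |<v, e_j>|^2 = 7; ||v||^2 = 15; deficit = 8

Write each e_j = u_j / sqrt(<u_j, u_j>) where u_j is the displayed integer vector. Then <v, e_j> = <v, u_j> / sqrt(<u_j, u_j>), so |<v, e_j>|^2 = <v, u_j>^2 / <u_j, u_j>.
Coefficients: <v, e_1> = 0/sqrt(3), <v, e_2> = 0/sqrt(42), <v, e_3> = 70/sqrt(700).
Square and sum: Σ |<v, e_j>|^2 = 7.
Compute ||v||^2 = v·v = 15.
Deficit = 15 − 7 = 8 ≥ 0, confirming Bessel's inequality. (The deficit equals ||v − Σ <v,e_j> e_j||^2, the squared distance from v to span{e_j}.)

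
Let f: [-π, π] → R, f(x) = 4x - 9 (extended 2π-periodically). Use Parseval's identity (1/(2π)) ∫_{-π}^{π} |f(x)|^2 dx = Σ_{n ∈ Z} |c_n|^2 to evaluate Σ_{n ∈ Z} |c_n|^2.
Σ |c_n|^2 = 16π^2/3 + 81

Expand and integrate term by term over [-π, π]:
  ∫ (4x)^2 dx = 16·(2π^3/3); ∫ 2·4·(-9)·x dx = 0 (odd integrand); ∫ (-9)^2 dx = 81·2π.
So (1/(2π)) ∫_{-π}^{π} (4x - 9)^2 dx = 16π^2/3 + 81 = 16π^2/3 + 81.
Parseval ⇒ Σ |c_n|^2 = 16π^2/3 + 81.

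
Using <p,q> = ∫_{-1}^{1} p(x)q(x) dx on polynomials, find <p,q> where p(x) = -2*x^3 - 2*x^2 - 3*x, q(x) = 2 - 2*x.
<p,q> = 44/15

Expand the product: p(x)·q(x) = 4*x^4 + 2*x^2 - 6*x.
∫_{-1}^{1} of each monomial x^k gives [2/(k+1) if k even, 0 if k odd]. Integrating term-by-term (or equivalently evaluating the antiderivative F(x) = 4*x^5/5 + 2*x^3/3 - 3*x^2 at the endpoints):
  F(1) − F(−1) = -23/15 − (-67/15) = 44/15.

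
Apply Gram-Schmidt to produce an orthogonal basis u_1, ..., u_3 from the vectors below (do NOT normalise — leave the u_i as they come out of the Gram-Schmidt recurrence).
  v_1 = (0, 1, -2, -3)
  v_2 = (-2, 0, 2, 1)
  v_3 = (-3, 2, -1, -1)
Orthogonal basis:
  u_1 = (0, 1, -2, -3)
  u_2 = (-2, 1/2, 1, -1/2)
  u_3 = (-7/11, 10/11, -13/11, 12/11)

Apply the Gram-Schmidt recurrence
  u_1 = v_1
  u_i = v_i − Σ_{j<i} ((v_i · u_j) / (u_j · u_j)) · u_j.

Step by step this gives:
  u_1 = (0, 1, -2, -3)
  u_2 = (-2, 1/2, 1, -1/2)
  u_3 = (-7/11, 10/11, -13/11, 12/11)

Orthogonality check:
  u_2 · u_1 = 0 (should be 0)
  u_3 · u_1 = 0 (should be 0)
  u_3 · u_2 = 0 (should be 0)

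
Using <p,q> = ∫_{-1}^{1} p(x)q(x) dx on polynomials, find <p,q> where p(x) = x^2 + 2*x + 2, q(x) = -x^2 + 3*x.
<p,q> = 34/15

Expand the product: p(x)·q(x) = -x^4 + x^3 + 4*x^2 + 6*x.
∫_{-1}^{1} of each monomial x^k gives [2/(k+1) if k even, 0 if k odd]. Integrating term-by-term (or equivalently evaluating the antiderivative F(x) = -x^5/5 + x^4/4 + 4*x^3/3 + 3*x^2 at the endpoints):
  F(1) − F(−1) = 263/60 − (127/60) = 34/15.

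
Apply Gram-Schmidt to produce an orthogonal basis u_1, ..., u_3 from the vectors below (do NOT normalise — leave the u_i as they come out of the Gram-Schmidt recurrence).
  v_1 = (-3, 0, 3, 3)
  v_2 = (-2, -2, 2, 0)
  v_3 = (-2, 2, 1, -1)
Orthogonal basis:
  u_1 = (-3, 0, 3, 3)
  u_2 = (-2/3, -2, 2/3, -4/3)
  u_3 = (-7/5, 9/5, 2/5, -9/5)

Apply the Gram-Schmidt recurrence
  u_1 = v_1
  u_i = v_i − Σ_{j<i} ((v_i · u_j) / (u_j · u_j)) · u_j.

Step by step this gives:
  u_1 = (-3, 0, 3, 3)
  u_2 = (-2/3, -2, 2/3, -4/3)
  u_3 = (-7/5, 9/5, 2/5, -9/5)

Orthogonality check:
  u_2 · u_1 = 0 (should be 0)
  u_3 · u_1 = 0 (should be 0)
  u_3 · u_2 = 0 (should be 0)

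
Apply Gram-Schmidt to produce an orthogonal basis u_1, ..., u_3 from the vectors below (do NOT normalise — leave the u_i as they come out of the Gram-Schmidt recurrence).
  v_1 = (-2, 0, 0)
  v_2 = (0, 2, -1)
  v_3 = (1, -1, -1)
Orthogonal basis:
  u_1 = (-2, 0, 0)
  u_2 = (0, 2, -1)
  u_3 = (0, -3/5, -6/5)

Apply the Gram-Schmidt recurrence
  u_1 = v_1
  u_i = v_i − Σ_{j<i} ((v_i · u_j) / (u_j · u_j)) · u_j.

Step by step this gives:
  u_1 = (-2, 0, 0)
  u_2 = (0, 2, -1)
  u_3 = (0, -3/5, -6/5)

Orthogonality check:
  u_2 · u_1 = 0 (should be 0)
  u_3 · u_1 = 0 (should be 0)
  u_3 · u_2 = 0 (should be 0)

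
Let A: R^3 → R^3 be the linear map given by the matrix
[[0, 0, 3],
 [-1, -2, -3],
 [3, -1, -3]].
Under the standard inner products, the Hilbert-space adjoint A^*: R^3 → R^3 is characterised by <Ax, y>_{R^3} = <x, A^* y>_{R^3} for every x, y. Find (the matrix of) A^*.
A^* = A^T =
[[0, -1, 3],
 [0, -2, -1],
 [3, -3, -3]]

For real matrices with standard dot products, the defining identity <Ax, y> = <x, A^* y> gives (Ax)^T y = x^T (A^*) y, i.e. x^T A^T y = x^T (A^*) y. Since this holds for all x, y, we must have A^* = A^T. Therefore
A^* =
[[0, -1, 3],
 [0, -2, -1],
 [3, -3, -3]].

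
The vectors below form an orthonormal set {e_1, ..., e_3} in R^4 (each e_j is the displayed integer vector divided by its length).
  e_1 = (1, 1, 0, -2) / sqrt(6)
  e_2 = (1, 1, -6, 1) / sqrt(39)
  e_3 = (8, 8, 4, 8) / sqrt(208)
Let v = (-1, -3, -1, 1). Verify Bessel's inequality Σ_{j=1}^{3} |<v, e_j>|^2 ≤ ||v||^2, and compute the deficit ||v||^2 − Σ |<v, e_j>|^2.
Σ |<v, e_j>|^2 = 10; ||v||^2 = 12; deficit = 2

Write each e_j = u_j / sqrt(<u_j, u_j>) where u_j is the displayed integer vector. Then <v, e_j> = <v, u_j> / sqrt(<u_j, u_j>), so |<v, e_j>|^2 = <v, u_j>^2 / <u_j, u_j>.
Coefficients: <v, e_1> = -6/sqrt(6), <v, e_2> = 3/sqrt(39), <v, e_3> = -28/sqrt(208).
Square and sum: Σ |<v, e_j>|^2 = 10.
Compute ||v||^2 = v·v = 12.
Deficit = 12 − 10 = 2 ≥ 0, confirming Bessel's inequality. (The deficit equals ||v − Σ <v,e_j> e_j||^2, the squared distance from v to span{e_j}.)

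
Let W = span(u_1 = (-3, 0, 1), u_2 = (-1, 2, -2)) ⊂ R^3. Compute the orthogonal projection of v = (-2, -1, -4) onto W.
proj_W(v) = (-108/89, 156/89, -146/89)

Set up U = [u_1 | ... | u_2] ∈ R^(3×2). The projector onto W = col(U) is P = U (U^T U)^(-1) U^T.
Compute U^T U =
  [10, 1]
  [1, 9],
and U^T v = (2, 8).
Solve U^T U · c = U^T v for the coefficients: c = (10/89, 78/89). The projection is proj_W(v) = U c.
Check: (v - proj_W(v)) · u_1 = 0  (should be 0).
Check: (v - proj_W(v)) · u_2 = 0  (should be 0).
Result: proj_W(v) = (-108/89, 156/89, -146/89).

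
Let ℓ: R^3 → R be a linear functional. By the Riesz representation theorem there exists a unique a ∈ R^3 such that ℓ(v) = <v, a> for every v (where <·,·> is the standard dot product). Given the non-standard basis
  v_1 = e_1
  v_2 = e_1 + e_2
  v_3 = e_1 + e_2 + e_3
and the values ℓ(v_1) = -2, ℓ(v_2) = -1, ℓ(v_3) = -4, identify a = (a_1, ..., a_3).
a = (-2, 1, -3)

Write a = (a_1, ..., a_3) in the standard basis. For each basis vector v_i, ℓ(v_i) = <v_i, a> is a linear equation in the a_j's. Collect the n equations into a matrix system V a = ℓ, where row i of V is v_i (expressed in the standard basis). Since V is invertible (lower-triangular with 1s on the diagonal, up to permutation), solve by back-substitution:
  V =
[[1, 0, 0],
 [1, 1, 0],
 [1, 1, 1]]
  V a = (-2, -1, -4)
Solving gives a = (-2, 1, -3).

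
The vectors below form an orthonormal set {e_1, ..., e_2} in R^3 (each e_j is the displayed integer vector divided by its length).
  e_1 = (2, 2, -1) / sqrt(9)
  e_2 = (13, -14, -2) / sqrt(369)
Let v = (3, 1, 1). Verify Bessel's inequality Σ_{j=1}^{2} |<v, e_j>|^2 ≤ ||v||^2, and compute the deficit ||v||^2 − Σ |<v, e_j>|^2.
Σ |<v, e_j>|^2 = 282/41; ||v||^2 = 11; deficit = 169/41

Write each e_j = u_j / sqrt(<u_j, u_j>) where u_j is the displayed integer vector. Then <v, e_j> = <v, u_j> / sqrt(<u_j, u_j>), so |<v, e_j>|^2 = <v, u_j>^2 / <u_j, u_j>.
Coefficients: <v, e_1> = 7/sqrt(9), <v, e_2> = 23/sqrt(369).
Square and sum: Σ |<v, e_j>|^2 = 282/41.
Compute ||v||^2 = v·v = 11.
Deficit = 11 − 282/41 = 169/41 ≥ 0, confirming Bessel's inequality. (The deficit equals ||v − Σ <v,e_j> e_j||^2, the squared distance from v to span{e_j}.)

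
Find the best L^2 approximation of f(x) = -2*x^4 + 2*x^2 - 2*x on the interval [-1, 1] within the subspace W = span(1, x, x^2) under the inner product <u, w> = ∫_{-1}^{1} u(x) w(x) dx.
g(x) = 2*x^2/7 - 2*x + 6/35

The best approximation g ∈ W is the orthogonal projection of f onto W. Writing g = a_0 + a_1 x + a_2 x^2, the coefficients solve the normal equations G · a = b where
  G_{ij} = <φ_i, φ_j> and b_i = <f, φ_i>, with φ_0 = 1, φ_1 = x, φ_2 = x^2.
G =
  [2, 0, 2/3]
  [0, 2/3, 0]
  [2/3, 0, 2/5],
b = (8/15, -4/3, 8/35).
Solving gives a_0 = 6/35, a_1 = -2, a_2 = 2/7, so
  g(x) = 2*x^2/7 - 2*x + 6/35.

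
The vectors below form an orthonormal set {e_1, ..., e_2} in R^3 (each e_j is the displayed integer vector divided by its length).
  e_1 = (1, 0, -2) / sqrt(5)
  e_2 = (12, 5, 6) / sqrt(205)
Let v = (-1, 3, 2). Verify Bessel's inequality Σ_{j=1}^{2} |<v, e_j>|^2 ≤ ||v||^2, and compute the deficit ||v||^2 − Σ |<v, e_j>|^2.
Σ |<v, e_j>|^2 = 250/41; ||v||^2 = 14; deficit = 324/41

Write each e_j = u_j / sqrt(<u_j, u_j>) where u_j is the displayed integer vector. Then <v, e_j> = <v, u_j> / sqrt(<u_j, u_j>), so |<v, e_j>|^2 = <v, u_j>^2 / <u_j, u_j>.
Coefficients: <v, e_1> = -5/sqrt(5), <v, e_2> = 15/sqrt(205).
Square and sum: Σ |<v, e_j>|^2 = 250/41.
Compute ||v||^2 = v·v = 14.
Deficit = 14 − 250/41 = 324/41 ≥ 0, confirming Bessel's inequality. (The deficit equals ||v − Σ <v,e_j> e_j||^2, the squared distance from v to span{e_j}.)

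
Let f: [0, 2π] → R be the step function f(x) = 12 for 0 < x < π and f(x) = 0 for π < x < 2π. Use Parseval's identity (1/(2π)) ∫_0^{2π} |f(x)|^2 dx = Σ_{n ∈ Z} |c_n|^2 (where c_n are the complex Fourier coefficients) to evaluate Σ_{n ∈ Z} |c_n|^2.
Σ |c_n|^2 = 72

Parseval equates the L^2 energy of f (normalised by 1/(2π)) with the ℓ^2 sum of its Fourier coefficients: (1/(2π)) ∫_0^{2π} |f|^2 = Σ |c_n|^2.
Compute the left side: (1/(2π)) [∫_0^π 12^2 dx + ∫_π^{2π} 0^2 dx] = (1/(2π)) · (144π + 0π) = (144 + 0)/2 = 72.
So Σ_{n ∈ Z} |c_n|^2 = 72.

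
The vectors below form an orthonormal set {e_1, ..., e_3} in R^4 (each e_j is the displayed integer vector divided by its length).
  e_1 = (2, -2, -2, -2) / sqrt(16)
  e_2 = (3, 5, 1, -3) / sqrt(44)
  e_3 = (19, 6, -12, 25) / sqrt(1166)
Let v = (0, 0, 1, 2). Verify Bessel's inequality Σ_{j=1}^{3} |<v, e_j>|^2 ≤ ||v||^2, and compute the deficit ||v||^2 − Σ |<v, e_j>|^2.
Σ |<v, e_j>|^2 = 215/53; ||v||^2 = 5; deficit = 50/53

Write each e_j = u_j / sqrt(<u_j, u_j>) where u_j is the displayed integer vector. Then <v, e_j> = <v, u_j> / sqrt(<u_j, u_j>), so |<v, e_j>|^2 = <v, u_j>^2 / <u_j, u_j>.
Coefficients: <v, e_1> = -6/sqrt(16), <v, e_2> = -5/sqrt(44), <v, e_3> = 38/sqrt(1166).
Square and sum: Σ |<v, e_j>|^2 = 215/53.
Compute ||v||^2 = v·v = 5.
Deficit = 5 − 215/53 = 50/53 ≥ 0, confirming Bessel's inequality. (The deficit equals ||v − Σ <v,e_j> e_j||^2, the squared distance from v to span{e_j}.)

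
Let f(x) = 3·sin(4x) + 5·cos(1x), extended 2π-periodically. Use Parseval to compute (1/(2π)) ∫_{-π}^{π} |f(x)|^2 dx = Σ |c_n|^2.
Σ |c_n|^2 = 17

Expand |f|^2 and use orthogonality of {sin(nx), cos(mx)} on [-π, π]:
  ∫_{-π}^{π} sin(nx)^2 dx = π, ∫ cos(mx)^2 dx = π, and cross terms integrate to 0.
So ∫_{-π}^{π} f(x)^2 dx = 3^2 · π + 5^2 · π = (9 + 25)π.
Divide by 2π: (9 + 25)/2 = 17.
By Parseval, this equals Σ |c_n|^2.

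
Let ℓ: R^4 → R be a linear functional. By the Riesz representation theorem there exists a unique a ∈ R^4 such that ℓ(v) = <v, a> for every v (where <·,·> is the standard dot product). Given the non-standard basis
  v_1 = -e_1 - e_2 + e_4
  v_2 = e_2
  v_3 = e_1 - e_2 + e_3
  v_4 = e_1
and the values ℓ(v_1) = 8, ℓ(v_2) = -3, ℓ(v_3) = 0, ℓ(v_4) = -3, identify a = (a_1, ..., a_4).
a = (-3, -3, 0, 2)

Write a = (a_1, ..., a_4) in the standard basis. For each basis vector v_i, ℓ(v_i) = <v_i, a> is a linear equation in the a_j's. Collect the n equations into a matrix system V a = ℓ, where row i of V is v_i (expressed in the standard basis). Since V is invertible (lower-triangular with 1s on the diagonal, up to permutation), solve by back-substitution:
  V =
[[-1, -1, 0, 1],
 [0, 1, 0, 0],
 [1, -1, 1, 0],
 [1, 0, 0, 0]]
  V a = (8, -3, 0, -3)
Solving gives a = (-3, -3, 0, 2).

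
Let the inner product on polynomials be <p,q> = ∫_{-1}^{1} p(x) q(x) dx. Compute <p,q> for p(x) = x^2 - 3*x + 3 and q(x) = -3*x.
<p,q> = 6

Expand the product: p(x)·q(x) = -3*x^3 + 9*x^2 - 9*x.
∫_{-1}^{1} of each monomial x^k gives [2/(k+1) if k even, 0 if k odd]. Integrating term-by-term (or equivalently evaluating the antiderivative F(x) = -3*x^4/4 + 3*x^3 - 9*x^2/2 at the endpoints):
  F(1) − F(−1) = -9/4 − (-33/4) = 6.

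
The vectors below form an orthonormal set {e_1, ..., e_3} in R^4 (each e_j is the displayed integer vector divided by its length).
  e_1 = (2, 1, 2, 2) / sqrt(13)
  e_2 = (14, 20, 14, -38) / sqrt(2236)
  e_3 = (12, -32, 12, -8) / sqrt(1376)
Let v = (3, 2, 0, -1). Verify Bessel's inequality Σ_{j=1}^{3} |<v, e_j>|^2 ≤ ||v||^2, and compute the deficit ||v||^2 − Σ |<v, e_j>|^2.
Σ |<v, e_j>|^2 = 19/2; ||v||^2 = 14; deficit = 9/2

Write each e_j = u_j / sqrt(<u_j, u_j>) where u_j is the displayed integer vector. Then <v, e_j> = <v, u_j> / sqrt(<u_j, u_j>), so |<v, e_j>|^2 = <v, u_j>^2 / <u_j, u_j>.
Coefficients: <v, e_1> = 6/sqrt(13), <v, e_2> = 120/sqrt(2236), <v, e_3> = -20/sqrt(1376).
Square and sum: Σ |<v, e_j>|^2 = 19/2.
Compute ||v||^2 = v·v = 14.
Deficit = 14 − 19/2 = 9/2 ≥ 0, confirming Bessel's inequality. (The deficit equals ||v − Σ <v,e_j> e_j||^2, the squared distance from v to span{e_j}.)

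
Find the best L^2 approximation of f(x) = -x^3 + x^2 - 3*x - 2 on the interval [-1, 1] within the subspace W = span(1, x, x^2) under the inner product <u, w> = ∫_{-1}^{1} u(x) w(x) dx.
g(x) = x^2 - 18*x/5 - 2

The best approximation g ∈ W is the orthogonal projection of f onto W. Writing g = a_0 + a_1 x + a_2 x^2, the coefficients solve the normal equations G · a = b where
  G_{ij} = <φ_i, φ_j> and b_i = <f, φ_i>, with φ_0 = 1, φ_1 = x, φ_2 = x^2.
G =
  [2, 0, 2/3]
  [0, 2/3, 0]
  [2/3, 0, 2/5],
b = (-10/3, -12/5, -14/15).
Solving gives a_0 = -2, a_1 = -18/5, a_2 = 1, so
  g(x) = x^2 - 18*x/5 - 2.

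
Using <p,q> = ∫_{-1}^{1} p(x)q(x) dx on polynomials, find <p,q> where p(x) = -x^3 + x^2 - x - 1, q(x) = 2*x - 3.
<p,q> = 28/15

Expand the product: p(x)·q(x) = -2*x^4 + 5*x^3 - 5*x^2 + x + 3.
∫_{-1}^{1} of each monomial x^k gives [2/(k+1) if k even, 0 if k odd]. Integrating term-by-term (or equivalently evaluating the antiderivative F(x) = -2*x^5/5 + 5*x^4/4 - 5*x^3/3 + x^2/2 + 3*x at the endpoints):
  F(1) − F(−1) = 161/60 − (49/60) = 28/15.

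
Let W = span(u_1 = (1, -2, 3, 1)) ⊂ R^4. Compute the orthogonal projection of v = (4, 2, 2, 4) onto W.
proj_W(v) = (2/3, -4/3, 2, 2/3)

Set up U = [u_1 | ... | u_1] ∈ R^(4×1). The projector onto W = col(U) is P = U (U^T U)^(-1) U^T.
Compute U^T U =
  [15],
and U^T v = (10).
Solve U^T U · c = U^T v for the coefficients: c = (2/3). The projection is proj_W(v) = U c.
Check: (v - proj_W(v)) · u_1 = 0  (should be 0).
Result: proj_W(v) = (2/3, -4/3, 2, 2/3).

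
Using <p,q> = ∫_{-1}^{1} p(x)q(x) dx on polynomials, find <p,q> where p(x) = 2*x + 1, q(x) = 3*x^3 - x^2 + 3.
<p,q> = 116/15

Expand the product: p(x)·q(x) = 6*x^4 + x^3 - x^2 + 6*x + 3.
∫_{-1}^{1} of each monomial x^k gives [2/(k+1) if k even, 0 if k odd]. Integrating term-by-term (or equivalently evaluating the antiderivative F(x) = 6*x^5/5 + x^4/4 - x^3/3 + 3*x^2 + 3*x at the endpoints):
  F(1) − F(−1) = 427/60 − (-37/60) = 116/15.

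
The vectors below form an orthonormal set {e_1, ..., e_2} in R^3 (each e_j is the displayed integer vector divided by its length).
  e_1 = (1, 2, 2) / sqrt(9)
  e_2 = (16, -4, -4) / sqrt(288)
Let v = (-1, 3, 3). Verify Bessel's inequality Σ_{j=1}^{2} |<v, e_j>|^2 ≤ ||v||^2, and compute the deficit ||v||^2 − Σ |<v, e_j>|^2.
Σ |<v, e_j>|^2 = 19; ||v||^2 = 19; deficit = 0

Write each e_j = u_j / sqrt(<u_j, u_j>) where u_j is the displayed integer vector. Then <v, e_j> = <v, u_j> / sqrt(<u_j, u_j>), so |<v, e_j>|^2 = <v, u_j>^2 / <u_j, u_j>.
Coefficients: <v, e_1> = 11/sqrt(9), <v, e_2> = -40/sqrt(288).
Square and sum: Σ |<v, e_j>|^2 = 19.
Compute ||v||^2 = v·v = 19.
Deficit = 19 − 19 = 0 ≥ 0, confirming Bessel's inequality. (The deficit equals ||v − Σ <v,e_j> e_j||^2, the squared distance from v to span{e_j}.)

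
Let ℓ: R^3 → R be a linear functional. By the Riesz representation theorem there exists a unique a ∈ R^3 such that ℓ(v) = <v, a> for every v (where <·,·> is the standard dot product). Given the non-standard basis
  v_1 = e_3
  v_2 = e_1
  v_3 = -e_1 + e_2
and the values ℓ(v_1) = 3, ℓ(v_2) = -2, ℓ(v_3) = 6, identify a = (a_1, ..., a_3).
a = (-2, 4, 3)

Write a = (a_1, ..., a_3) in the standard basis. For each basis vector v_i, ℓ(v_i) = <v_i, a> is a linear equation in the a_j's. Collect the n equations into a matrix system V a = ℓ, where row i of V is v_i (expressed in the standard basis). Since V is invertible (lower-triangular with 1s on the diagonal, up to permutation), solve by back-substitution:
  V =
[[0, 0, 1],
 [1, 0, 0],
 [-1, 1, 0]]
  V a = (3, -2, 6)
Solving gives a = (-2, 4, 3).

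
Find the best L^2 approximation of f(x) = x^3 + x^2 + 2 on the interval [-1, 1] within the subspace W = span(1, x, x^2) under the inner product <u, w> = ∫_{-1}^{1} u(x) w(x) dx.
g(x) = x^2 + 3*x/5 + 2

The best approximation g ∈ W is the orthogonal projection of f onto W. Writing g = a_0 + a_1 x + a_2 x^2, the coefficients solve the normal equations G · a = b where
  G_{ij} = <φ_i, φ_j> and b_i = <f, φ_i>, with φ_0 = 1, φ_1 = x, φ_2 = x^2.
G =
  [2, 0, 2/3]
  [0, 2/3, 0]
  [2/3, 0, 2/5],
b = (14/3, 2/5, 26/15).
Solving gives a_0 = 2, a_1 = 3/5, a_2 = 1, so
  g(x) = x^2 + 3*x/5 + 2.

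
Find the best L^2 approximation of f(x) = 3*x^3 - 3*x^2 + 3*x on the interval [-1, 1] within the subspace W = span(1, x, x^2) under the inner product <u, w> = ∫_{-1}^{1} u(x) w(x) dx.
g(x) = -3*x^2 + 24*x/5

The best approximation g ∈ W is the orthogonal projection of f onto W. Writing g = a_0 + a_1 x + a_2 x^2, the coefficients solve the normal equations G · a = b where
  G_{ij} = <φ_i, φ_j> and b_i = <f, φ_i>, with φ_0 = 1, φ_1 = x, φ_2 = x^2.
G =
  [2, 0, 2/3]
  [0, 2/3, 0]
  [2/3, 0, 2/5],
b = (-2, 16/5, -6/5).
Solving gives a_0 = 0, a_1 = 24/5, a_2 = -3, so
  g(x) = -3*x^2 + 24*x/5.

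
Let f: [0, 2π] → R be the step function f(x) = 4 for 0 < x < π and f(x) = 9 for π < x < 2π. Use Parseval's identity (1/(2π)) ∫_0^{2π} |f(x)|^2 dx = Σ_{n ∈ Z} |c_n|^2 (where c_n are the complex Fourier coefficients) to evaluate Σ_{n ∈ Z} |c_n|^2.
Σ |c_n|^2 = 97/2

Parseval equates the L^2 energy of f (normalised by 1/(2π)) with the ℓ^2 sum of its Fourier coefficients: (1/(2π)) ∫_0^{2π} |f|^2 = Σ |c_n|^2.
Compute the left side: (1/(2π)) [∫_0^π 4^2 dx + ∫_π^{2π} 9^2 dx] = (1/(2π)) · (16π + 81π) = (16 + 81)/2 = 97/2.
So Σ_{n ∈ Z} |c_n|^2 = 97/2.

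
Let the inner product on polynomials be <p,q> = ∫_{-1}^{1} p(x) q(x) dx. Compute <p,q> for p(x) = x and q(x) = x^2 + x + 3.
<p,q> = 2/3

Expand the product: p(x)·q(x) = x^3 + x^2 + 3*x.
∫_{-1}^{1} of each monomial x^k gives [2/(k+1) if k even, 0 if k odd]. Integrating term-by-term (or equivalently evaluating the antiderivative F(x) = x^4/4 + x^3/3 + 3*x^2/2 at the endpoints):
  F(1) − F(−1) = 25/12 − (17/12) = 2/3.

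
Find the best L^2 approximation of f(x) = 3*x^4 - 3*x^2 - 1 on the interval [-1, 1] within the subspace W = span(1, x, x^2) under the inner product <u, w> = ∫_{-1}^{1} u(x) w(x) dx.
g(x) = -3*x^2/7 - 44/35

The best approximation g ∈ W is the orthogonal projection of f onto W. Writing g = a_0 + a_1 x + a_2 x^2, the coefficients solve the normal equations G · a = b where
  G_{ij} = <φ_i, φ_j> and b_i = <f, φ_i>, with φ_0 = 1, φ_1 = x, φ_2 = x^2.
G =
  [2, 0, 2/3]
  [0, 2/3, 0]
  [2/3, 0, 2/5],
b = (-14/5, 0, -106/105).
Solving gives a_0 = -44/35, a_1 = 0, a_2 = -3/7, so
  g(x) = -3*x^2/7 - 44/35.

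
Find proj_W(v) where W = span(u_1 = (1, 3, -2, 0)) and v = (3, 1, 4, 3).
proj_W(v) = (-1/7, -3/7, 2/7, 0)

Set up U = [u_1 | ... | u_1] ∈ R^(4×1). The projector onto W = col(U) is P = U (U^T U)^(-1) U^T.
Compute U^T U =
  [14],
and U^T v = (-2).
Solve U^T U · c = U^T v for the coefficients: c = (-1/7). The projection is proj_W(v) = U c.
Check: (v - proj_W(v)) · u_1 = 0  (should be 0).
Result: proj_W(v) = (-1/7, -3/7, 2/7, 0).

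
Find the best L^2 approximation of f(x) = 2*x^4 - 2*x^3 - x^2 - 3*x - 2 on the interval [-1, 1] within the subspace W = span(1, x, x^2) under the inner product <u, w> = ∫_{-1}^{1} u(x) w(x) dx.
g(x) = 5*x^2/7 - 21*x/5 - 76/35

The best approximation g ∈ W is the orthogonal projection of f onto W. Writing g = a_0 + a_1 x + a_2 x^2, the coefficients solve the normal equations G · a = b where
  G_{ij} = <φ_i, φ_j> and b_i = <f, φ_i>, with φ_0 = 1, φ_1 = x, φ_2 = x^2.
G =
  [2, 0, 2/3]
  [0, 2/3, 0]
  [2/3, 0, 2/5],
b = (-58/15, -14/5, -122/105).
Solving gives a_0 = -76/35, a_1 = -21/5, a_2 = 5/7, so
  g(x) = 5*x^2/7 - 21*x/5 - 76/35.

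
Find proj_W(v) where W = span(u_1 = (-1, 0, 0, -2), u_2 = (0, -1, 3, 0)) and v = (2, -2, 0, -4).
proj_W(v) = (-6/5, -1/5, 3/5, -12/5)

Set up U = [u_1 | ... | u_2] ∈ R^(4×2). The projector onto W = col(U) is P = U (U^T U)^(-1) U^T.
Compute U^T U =
  [5, 0]
  [0, 10],
and U^T v = (6, 2).
Solve U^T U · c = U^T v for the coefficients: c = (6/5, 1/5). The projection is proj_W(v) = U c.
Check: (v - proj_W(v)) · u_1 = 0  (should be 0).
Check: (v - proj_W(v)) · u_2 = 0  (should be 0).
Result: proj_W(v) = (-6/5, -1/5, 3/5, -12/5).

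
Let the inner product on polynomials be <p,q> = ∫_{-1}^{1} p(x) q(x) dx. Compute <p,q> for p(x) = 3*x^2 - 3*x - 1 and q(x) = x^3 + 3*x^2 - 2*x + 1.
<p,q> = 22/5

Expand the product: p(x)·q(x) = 3*x^5 + 6*x^4 - 16*x^3 + 6*x^2 - x - 1.
∫_{-1}^{1} of each monomial x^k gives [2/(k+1) if k even, 0 if k odd]. Integrating term-by-term (or equivalently evaluating the antiderivative F(x) = x^6/2 + 6*x^5/5 - 4*x^4 + 2*x^3 - x^2/2 - x at the endpoints):
  F(1) − F(−1) = -9/5 − (-31/5) = 22/5.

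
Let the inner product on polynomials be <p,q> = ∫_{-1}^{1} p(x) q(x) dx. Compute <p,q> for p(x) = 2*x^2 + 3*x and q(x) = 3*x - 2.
<p,q> = 10/3

Expand the product: p(x)·q(x) = 6*x^3 + 5*x^2 - 6*x.
∫_{-1}^{1} of each monomial x^k gives [2/(k+1) if k even, 0 if k odd]. Integrating term-by-term (or equivalently evaluating the antiderivative F(x) = 3*x^4/2 + 5*x^3/3 - 3*x^2 at the endpoints):
  F(1) − F(−1) = 1/6 − (-19/6) = 10/3.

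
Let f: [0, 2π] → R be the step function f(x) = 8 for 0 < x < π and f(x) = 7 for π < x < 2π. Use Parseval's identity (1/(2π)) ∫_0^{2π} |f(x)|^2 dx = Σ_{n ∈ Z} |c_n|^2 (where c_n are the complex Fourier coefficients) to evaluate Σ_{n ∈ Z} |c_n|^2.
Σ |c_n|^2 = 113/2

Parseval equates the L^2 energy of f (normalised by 1/(2π)) with the ℓ^2 sum of its Fourier coefficients: (1/(2π)) ∫_0^{2π} |f|^2 = Σ |c_n|^2.
Compute the left side: (1/(2π)) [∫_0^π 8^2 dx + ∫_π^{2π} 7^2 dx] = (1/(2π)) · (64π + 49π) = (64 + 49)/2 = 113/2.
So Σ_{n ∈ Z} |c_n|^2 = 113/2.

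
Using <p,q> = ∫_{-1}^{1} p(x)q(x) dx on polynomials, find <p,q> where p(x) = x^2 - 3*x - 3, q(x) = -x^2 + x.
<p,q> = -2/5

Expand the product: p(x)·q(x) = -x^4 + 4*x^3 - 3*x.
∫_{-1}^{1} of each monomial x^k gives [2/(k+1) if k even, 0 if k odd]. Integrating term-by-term (or equivalently evaluating the antiderivative F(x) = -x^5/5 + x^4 - 3*x^2/2 at the endpoints):
  F(1) − F(−1) = -7/10 − (-3/10) = -2/5.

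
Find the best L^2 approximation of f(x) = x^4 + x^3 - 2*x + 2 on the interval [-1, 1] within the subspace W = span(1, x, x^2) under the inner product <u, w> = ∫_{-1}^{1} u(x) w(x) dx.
g(x) = 6*x^2/7 - 7*x/5 + 67/35

The best approximation g ∈ W is the orthogonal projection of f onto W. Writing g = a_0 + a_1 x + a_2 x^2, the coefficients solve the normal equations G · a = b where
  G_{ij} = <φ_i, φ_j> and b_i = <f, φ_i>, with φ_0 = 1, φ_1 = x, φ_2 = x^2.
G =
  [2, 0, 2/3]
  [0, 2/3, 0]
  [2/3, 0, 2/5],
b = (22/5, -14/15, 34/21).
Solving gives a_0 = 67/35, a_1 = -7/5, a_2 = 6/7, so
  g(x) = 6*x^2/7 - 7*x/5 + 67/35.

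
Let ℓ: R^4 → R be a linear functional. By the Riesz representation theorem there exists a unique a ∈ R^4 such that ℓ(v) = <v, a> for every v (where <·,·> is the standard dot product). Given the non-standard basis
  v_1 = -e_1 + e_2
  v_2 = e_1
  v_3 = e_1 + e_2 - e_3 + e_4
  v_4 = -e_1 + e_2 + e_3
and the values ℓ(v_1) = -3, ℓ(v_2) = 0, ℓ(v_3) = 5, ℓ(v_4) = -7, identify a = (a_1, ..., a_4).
a = (0, -3, -4, 4)

Write a = (a_1, ..., a_4) in the standard basis. For each basis vector v_i, ℓ(v_i) = <v_i, a> is a linear equation in the a_j's. Collect the n equations into a matrix system V a = ℓ, where row i of V is v_i (expressed in the standard basis). Since V is invertible (lower-triangular with 1s on the diagonal, up to permutation), solve by back-substitution:
  V =
[[-1, 1, 0, 0],
 [1, 0, 0, 0],
 [1, 1, -1, 1],
 [-1, 1, 1, 0]]
  V a = (-3, 0, 5, -7)
Solving gives a = (0, -3, -4, 4).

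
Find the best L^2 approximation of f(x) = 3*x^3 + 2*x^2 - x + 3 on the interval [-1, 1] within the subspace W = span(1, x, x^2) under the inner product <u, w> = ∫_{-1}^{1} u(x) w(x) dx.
g(x) = 2*x^2 + 4*x/5 + 3

The best approximation g ∈ W is the orthogonal projection of f onto W. Writing g = a_0 + a_1 x + a_2 x^2, the coefficients solve the normal equations G · a = b where
  G_{ij} = <φ_i, φ_j> and b_i = <f, φ_i>, with φ_0 = 1, φ_1 = x, φ_2 = x^2.
G =
  [2, 0, 2/3]
  [0, 2/3, 0]
  [2/3, 0, 2/5],
b = (22/3, 8/15, 14/5).
Solving gives a_0 = 3, a_1 = 4/5, a_2 = 2, so
  g(x) = 2*x^2 + 4*x/5 + 3.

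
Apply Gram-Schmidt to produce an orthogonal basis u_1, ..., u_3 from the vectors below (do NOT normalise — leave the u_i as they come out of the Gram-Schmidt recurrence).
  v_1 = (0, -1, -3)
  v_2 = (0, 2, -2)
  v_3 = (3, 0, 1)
Orthogonal basis:
  u_1 = (0, -1, -3)
  u_2 = (0, 12/5, -4/5)
  u_3 = (3, 0, 0)

Apply the Gram-Schmidt recurrence
  u_1 = v_1
  u_i = v_i − Σ_{j<i} ((v_i · u_j) / (u_j · u_j)) · u_j.

Step by step this gives:
  u_1 = (0, -1, -3)
  u_2 = (0, 12/5, -4/5)
  u_3 = (3, 0, 0)

Orthogonality check:
  u_2 · u_1 = 0 (should be 0)
  u_3 · u_1 = 0 (should be 0)
  u_3 · u_2 = 0 (should be 0)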